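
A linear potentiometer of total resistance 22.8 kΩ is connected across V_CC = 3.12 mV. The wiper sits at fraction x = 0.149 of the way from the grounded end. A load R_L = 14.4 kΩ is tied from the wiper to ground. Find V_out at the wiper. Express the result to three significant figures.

V_out ≈ 0.387 mV

Lower segment x·R_p = 3.397 kΩ; upper segment (1−x)·R_p = 19.40 kΩ.
R_L loads the lower segment: effective lower R = 2.749 kΩ.
Loaded-divider output: V_out = 3.12 × 0.1241 = 0.3872 mV.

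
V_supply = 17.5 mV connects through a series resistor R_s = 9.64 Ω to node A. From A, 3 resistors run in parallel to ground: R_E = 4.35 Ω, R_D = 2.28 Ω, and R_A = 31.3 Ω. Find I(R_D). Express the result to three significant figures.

Combine the parallel branches: R_p = (1/4.35 + 1/2.28 + 1/31.3)⁻¹ = 1.428 Ω.
V_A = 17.5 × 1.428/11.07 = 2.257 mV.
Branch current I = V_A/R_D = 2.257/2.28 = 0.9901 mA.
(Equivalently: I_total = 1.581 mA, then current-divider fraction G_k/ΣG = 0.6262.)

I ≈ 0.990 mA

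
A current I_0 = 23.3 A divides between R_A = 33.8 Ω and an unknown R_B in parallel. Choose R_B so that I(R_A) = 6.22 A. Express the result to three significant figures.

R_B ≈ 12.3 Ω

The fraction through R_A equals R_B/(R_A+R_B).
6.22/23.3 = R_B/(R_A + R_B) → R_B = R_A · (0.2670)/(1 − 0.2670) = 33.8 × 0.3642 = 12.31 Ω.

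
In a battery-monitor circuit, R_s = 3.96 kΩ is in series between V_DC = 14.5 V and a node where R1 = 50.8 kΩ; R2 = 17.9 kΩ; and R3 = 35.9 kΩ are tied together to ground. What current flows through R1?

Parallel bank: R_p = 1/(1/50.8 + 1/17.9 + 1/35.9) = 9.671 kΩ.
V_A = 14.5 × 9.671/13.63 = 10.29 V.
Branch current I = V_A/R1 = 10.29/50.8 = 0.2025 mA.
(Equivalently: I_total = 1.064 mA, then current-divider fraction G_k/ΣG = 0.1904.)

I ≈ 0.203 mA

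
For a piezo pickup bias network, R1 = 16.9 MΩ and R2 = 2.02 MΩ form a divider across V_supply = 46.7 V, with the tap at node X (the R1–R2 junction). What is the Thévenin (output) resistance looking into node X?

Zeroing V_supply shorts the top of R1 to ground, so R_th = R1 ‖ R2 = 1.804 MΩ.

R_th ≈ 1.80 MΩ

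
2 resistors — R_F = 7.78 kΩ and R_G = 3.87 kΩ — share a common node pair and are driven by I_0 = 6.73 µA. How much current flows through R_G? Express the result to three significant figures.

Two-branch current divider: I_k = I_0 · R_other/(R_1 + R_2).
I(R_G) = 6.73 × 7.78/(7.78 + 3.87) = 6.73 × 0.6678 = 4.494 µA.

I ≈ 4.49 µA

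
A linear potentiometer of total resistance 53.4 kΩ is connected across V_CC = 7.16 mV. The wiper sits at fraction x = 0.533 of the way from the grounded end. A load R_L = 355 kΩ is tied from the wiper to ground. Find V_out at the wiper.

V_out ≈ 3.68 mV

Lower segment x·R_p = 28.46 kΩ; upper segment (1−x)·R_p = 24.94 kΩ.
(x·R_p) ‖ R_L = 26.35 kΩ.
V_out = 7.16 × 26.35/(24.94 + 26.35) = 3.679 mV.
(Unloaded: V_out = x·V_CC = 3.82 mV.)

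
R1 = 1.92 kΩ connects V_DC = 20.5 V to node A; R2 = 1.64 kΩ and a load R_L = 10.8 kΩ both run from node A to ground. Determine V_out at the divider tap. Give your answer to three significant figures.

V_out ≈ 8.73 V

The load sits in parallel with R2, giving an effective lower resistance R2' = R2·R_L/(R2+R_L) = 1.424 kΩ.
Voltage divider with the loaded lower leg: V_out = 20.5 × 1.424/(1.92 + 1.424) = 20.5 × 0.4258 = 8.729 V.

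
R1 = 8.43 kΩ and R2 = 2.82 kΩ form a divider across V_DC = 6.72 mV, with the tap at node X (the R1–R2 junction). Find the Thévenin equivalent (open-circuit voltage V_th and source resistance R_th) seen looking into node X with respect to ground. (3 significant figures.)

Open-circuit (no load on X): V_th = V_DC · R2/(R1 + R2) = 6.72 × 2.82/(8.430 + 2.82) = 1.684 mV.
With V_DC suppressed (replaced by a short), R_th = R1 ‖ R2 = (8.430 × 2.82)/(8.430 + 2.82) = 2.113 kΩ.

V_th ≈ 1.68 mV, R_th ≈ 2.11 kΩ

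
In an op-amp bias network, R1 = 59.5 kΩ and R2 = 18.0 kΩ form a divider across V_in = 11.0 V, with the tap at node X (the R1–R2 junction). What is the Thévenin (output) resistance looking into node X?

R_th ≈ 13.8 kΩ

Zeroing V_in shorts the top of R1 to ground, so R_th = R1 ‖ R2 = 13.82 kΩ.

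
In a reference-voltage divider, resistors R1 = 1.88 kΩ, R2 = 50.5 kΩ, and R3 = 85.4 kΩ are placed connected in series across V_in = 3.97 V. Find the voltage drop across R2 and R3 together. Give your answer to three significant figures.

V ≈ 3.92 V

Series total: ΣR = 1.88 + 50.5 + 85.4 = 137.8 kΩ.
R_{R2..R3} = 50.5 + 85.4 = 135.9 kΩ.
Voltage divider: V = V_in · (135.9 / 137.8) = 3.97 × 0.9864 = 3.916 V.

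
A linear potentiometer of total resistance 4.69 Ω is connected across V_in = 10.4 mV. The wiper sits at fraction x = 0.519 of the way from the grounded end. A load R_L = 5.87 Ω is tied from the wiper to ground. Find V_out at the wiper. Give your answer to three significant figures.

Split the track: R_lower = x·R_p = 2.434 Ω, R_upper = (1−x)·R_p = 2.256 Ω.
(x·R_p) ‖ R_L = 1.721 Ω.
V_out = 10.4 × 1.721/(2.256 + 1.721) = 4.500 mV.
(Unloaded: V_out = x·V_in = 5.40 mV.)

V_out ≈ 4.50 mV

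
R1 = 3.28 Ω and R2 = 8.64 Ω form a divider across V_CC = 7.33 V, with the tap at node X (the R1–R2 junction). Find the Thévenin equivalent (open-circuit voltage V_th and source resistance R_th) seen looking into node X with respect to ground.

With X open, the divider is unloaded: V_th = 7.33 × 8.64/11.92 = 5.313 V.
Zeroing V_CC shorts the top of R1 to ground, so R_th = R1 ‖ R2 = 2.377 Ω.

V_th ≈ 5.31 V, R_th ≈ 2.38 Ω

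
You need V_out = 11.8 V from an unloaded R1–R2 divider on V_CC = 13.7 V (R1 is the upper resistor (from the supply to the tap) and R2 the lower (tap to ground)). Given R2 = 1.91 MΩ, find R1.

R1 ≈ 0.308 MΩ

The divider ratio is R2/(R1+R2) = 11.8/13.7 = 0.8613.
R1 = R2·(1/k − 1) = 1.91 × 0.1610 = 0.3075 MΩ.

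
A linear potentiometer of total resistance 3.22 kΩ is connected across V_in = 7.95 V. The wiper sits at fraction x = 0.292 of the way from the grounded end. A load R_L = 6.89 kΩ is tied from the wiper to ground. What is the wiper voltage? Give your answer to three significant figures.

The pot divides into 2.280 kΩ above the wiper and 0.9402 kΩ below.
Lower segment in parallel with the load: 0.9402 ‖ 6.89 = 0.8273 kΩ.
Loaded-divider output: V_out = 7.95 × 0.2663 = 2.117 V.

V_out ≈ 2.12 V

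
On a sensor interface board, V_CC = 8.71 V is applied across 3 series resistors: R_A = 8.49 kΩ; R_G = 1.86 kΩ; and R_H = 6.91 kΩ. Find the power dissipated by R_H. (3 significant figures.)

P ≈ 1.76 mW

The common current is I = 8.71/17.26 = 0.5046 mA.
V(R_H) = I·R = 3.487 V; P = V·I = 3.487 × 0.5046 = 1.760 mW.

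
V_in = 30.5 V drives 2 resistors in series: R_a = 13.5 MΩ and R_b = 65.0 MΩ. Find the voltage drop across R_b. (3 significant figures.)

Series total: ΣR = 13.5 + 65.0 = 78.50 MΩ.
By the voltage-divider rule, V = 30.5 × 65.00/78.50 = 25.25 V.

V ≈ 25.3 V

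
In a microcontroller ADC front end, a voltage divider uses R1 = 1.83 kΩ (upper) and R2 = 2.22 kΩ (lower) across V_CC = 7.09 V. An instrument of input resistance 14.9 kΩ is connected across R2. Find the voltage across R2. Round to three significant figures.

V_out ≈ 3.64 V

R2 ‖ R_L = (2.22 × 14.9)/(2.22 + 14.9) = 1.932 kΩ.
Voltage divider with the loaded lower leg: V_out = 7.09 × 1.932/(1.83 + 1.932) = 7.09 × 0.5136 = 3.641 V.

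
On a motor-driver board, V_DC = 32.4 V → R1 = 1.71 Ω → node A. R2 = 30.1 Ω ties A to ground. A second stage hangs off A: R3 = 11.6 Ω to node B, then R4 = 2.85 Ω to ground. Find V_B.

V_B ≈ 5.44 V

Looking into the second stage from A: R3 + R4 = 14.45 Ω appears in parallel with R2.
Effective lower resistance at A: R2 ‖ 14.45 = 9.763 Ω.
First divider: V_A = V_DC · 9.763/(1.71 + 9.763) = 27.57 V.
V_B = V_A × 0.1972 = 5.438 V.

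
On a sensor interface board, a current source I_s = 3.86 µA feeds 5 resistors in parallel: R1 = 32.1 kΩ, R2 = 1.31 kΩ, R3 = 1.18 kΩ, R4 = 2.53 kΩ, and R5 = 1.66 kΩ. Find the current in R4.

ΣG = 1/32.1 + 1/1.31 + 1/1.18 + 1/2.53 + 1/1.66 = 2.640.
By the current-divider rule, I = I_s · G_k/ΣG = 3.86 × 0.1497 = 0.5780 µA.

I ≈ 0.578 µA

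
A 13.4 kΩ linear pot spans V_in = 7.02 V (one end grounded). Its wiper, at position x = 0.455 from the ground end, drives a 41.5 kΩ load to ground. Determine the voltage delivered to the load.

Lower segment x·R_p = 6.097 kΩ; upper segment (1−x)·R_p = 7.303 kΩ.
R_L loads the lower segment: effective lower R = 5.316 kΩ.
V_out = 7.02 × 5.316/(7.303 + 5.316) = 2.957 V.

V_out ≈ 2.96 V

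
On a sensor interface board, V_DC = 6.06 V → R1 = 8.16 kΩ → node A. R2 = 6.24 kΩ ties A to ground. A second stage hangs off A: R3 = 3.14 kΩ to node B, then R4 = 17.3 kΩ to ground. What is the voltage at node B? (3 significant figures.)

V_B ≈ 1.89 V

The second stage (R3 + R4 = 20.44 kΩ) loads node A in parallel with R2.
Effective lower resistance at A: R2 ‖ 20.44 = 4.781 kΩ.
First divider: V_A = V_DC · 4.781/(8.16 + 4.781) = 2.239 V.
Stage 2 is unloaded, so V_B = V_A · R4/(R3+R4) = 2.239 × 17.3/20.44 = 1.895 V.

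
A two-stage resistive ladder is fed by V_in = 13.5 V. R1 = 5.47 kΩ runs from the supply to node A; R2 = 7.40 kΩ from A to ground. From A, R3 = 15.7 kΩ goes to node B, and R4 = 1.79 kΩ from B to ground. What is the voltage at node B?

V_B ≈ 0.673 V

Looking into the second stage from A: R3 + R4 = 17.49 kΩ appears in parallel with R2.
R2 ‖ (R3+R4) = 5.200 kΩ.
First divider: V_A = V_in · 5.200/(5.47 + 5.200) = 6.579 V.
Then the unloaded second divider: V_B = V_A × R4/(R3+R4) = 6.579 × 0.1023 = 0.6733 V.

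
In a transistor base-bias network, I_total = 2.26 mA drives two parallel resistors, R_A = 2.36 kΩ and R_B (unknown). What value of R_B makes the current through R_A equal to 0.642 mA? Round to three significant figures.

In a two-way split, I_A/I_total = R_B/(R_A + R_B).
0.642/2.26 = R_B/(R_A + R_B) → R_B = R_A · (0.2841)/(1 − 0.2841) = 2.36 × 0.3968 = 0.9364 kΩ.

R_B ≈ 0.936 kΩ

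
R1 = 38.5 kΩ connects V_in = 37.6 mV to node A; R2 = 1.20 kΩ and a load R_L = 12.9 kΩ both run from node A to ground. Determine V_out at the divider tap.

The load sits in parallel with R2, giving an effective lower resistance R2' = R2·R_L/(R2+R_L) = 1.098 kΩ.
Voltage divider with the loaded lower leg: V_out = 37.6 × 1.098/(38.5 + 1.098) = 37.6 × 0.02773 = 1.042 mV.

V_out ≈ 1.04 mV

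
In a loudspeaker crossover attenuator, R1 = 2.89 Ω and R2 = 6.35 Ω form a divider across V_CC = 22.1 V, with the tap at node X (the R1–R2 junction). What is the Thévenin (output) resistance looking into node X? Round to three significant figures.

With V_CC suppressed (replaced by a short), R_th = R1 ‖ R2 = (2.890 × 6.35)/(2.890 + 6.35) = 1.986 Ω.

R_th ≈ 1.99 Ω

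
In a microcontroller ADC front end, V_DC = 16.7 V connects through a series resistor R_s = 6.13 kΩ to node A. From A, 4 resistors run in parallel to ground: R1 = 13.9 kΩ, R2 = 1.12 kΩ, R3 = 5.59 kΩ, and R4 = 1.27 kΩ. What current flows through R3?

Parallel bank: R_p = 1/(1/13.9 + 1/1.12 + 1/5.59 + 1/1.27) = 0.5178 kΩ.
Node voltage V_A = V_DC · R_p/(R_s + R_p) = 16.7 × 0.07790 = 1.301 V.
I(R3) = V_A / R3 = 1.301/5.59 = 0.2327 mA.
(Check via current divider: I_total = 2.512 mA; share G_k/ΣG = 0.09264 → same result.)

I ≈ 0.233 mA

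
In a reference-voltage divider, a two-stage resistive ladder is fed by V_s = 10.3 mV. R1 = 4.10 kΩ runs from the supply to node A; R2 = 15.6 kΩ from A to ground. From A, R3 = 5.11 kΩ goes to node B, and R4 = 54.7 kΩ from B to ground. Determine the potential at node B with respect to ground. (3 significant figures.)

Node A sees R2 in parallel with the series input of stage 2, R3 + R4 = 59.81 kΩ.
Effective lower resistance at A: R2 ‖ 59.81 = 12.37 kΩ.
First divider: V_A = V_s · 12.37/(4.10 + 12.37) = 7.736 mV.
Then the unloaded second divider: V_B = V_A × R4/(R3+R4) = 7.736 × 0.9146 = 7.075 mV.

V_B ≈ 7.08 mV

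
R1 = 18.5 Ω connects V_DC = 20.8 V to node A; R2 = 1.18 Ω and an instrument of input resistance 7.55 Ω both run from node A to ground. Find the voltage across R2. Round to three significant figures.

First combine the lower leg with the load: R2 ‖ R_L = 1.021 Ω.
Now apply the divider: V_out = 20.8 × 0.05228 = 1.087 V.

V_out ≈ 1.09 V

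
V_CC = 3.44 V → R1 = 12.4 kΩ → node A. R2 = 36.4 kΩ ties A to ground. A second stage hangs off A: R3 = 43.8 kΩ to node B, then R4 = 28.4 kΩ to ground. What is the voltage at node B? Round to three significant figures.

Node A sees R2 in parallel with the series input of stage 2, R3 + R4 = 72.20 kΩ.
R2 ‖ (R3+R4) = 24.20 kΩ.
V_A = 3.44 × 24.20/(12.4 + 24.20) = 2.275 V.
Then the unloaded second divider: V_B = V_A × R4/(R3+R4) = 2.275 × 0.3934 = 0.8947 V.

V_B ≈ 0.895 V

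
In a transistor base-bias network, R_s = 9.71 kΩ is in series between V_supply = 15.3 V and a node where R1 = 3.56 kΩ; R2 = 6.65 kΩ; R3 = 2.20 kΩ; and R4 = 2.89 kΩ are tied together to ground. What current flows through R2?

I ≈ 0.178 mA

Equivalent of the parallel group: R_p = 0.8118 kΩ.
V_A by voltage divider: V_A = 15.3 × 0.8118/(9.71 + 0.8118) = 1.180 V.
Branch current I = V_A/R2 = 1.180/6.65 = 0.1775 mA.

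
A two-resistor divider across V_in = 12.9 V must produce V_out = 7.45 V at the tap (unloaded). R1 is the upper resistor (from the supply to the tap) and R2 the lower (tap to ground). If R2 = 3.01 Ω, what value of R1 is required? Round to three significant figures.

The divider ratio is R2/(R1+R2) = 7.45/12.9 = 0.5775.
Rearranging, R1 = R2·(1−k)/k = 3.01 × 0.7315 = 2.202 Ω.

R1 ≈ 2.20 Ω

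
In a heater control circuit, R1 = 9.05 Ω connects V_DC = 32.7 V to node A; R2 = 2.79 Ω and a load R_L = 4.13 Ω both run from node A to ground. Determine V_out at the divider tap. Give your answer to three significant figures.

First combine the lower leg with the load: R2 ‖ R_L = 1.665 Ω.
Voltage divider with the loaded lower leg: V_out = 32.7 × 1.665/(9.05 + 1.665) = 32.7 × 0.1554 = 5.082 V.
(Unloaded it would be 7.71 V; the load pulls it down.)

V_out ≈ 5.08 V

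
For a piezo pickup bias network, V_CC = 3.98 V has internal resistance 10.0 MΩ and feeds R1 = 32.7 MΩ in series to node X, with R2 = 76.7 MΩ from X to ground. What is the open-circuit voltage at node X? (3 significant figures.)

R1' = 10.0 + 32.7 = 42.70 MΩ (source resistance + R1).
With X open, the divider is unloaded: V_th = 3.98 × 76.7/119.4 = 2.557 V.

V_th ≈ 2.56 V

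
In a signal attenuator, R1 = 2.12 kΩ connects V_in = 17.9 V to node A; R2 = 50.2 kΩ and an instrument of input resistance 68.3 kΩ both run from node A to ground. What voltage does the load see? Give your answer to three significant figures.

First combine the lower leg with the load: R2 ‖ R_L = 28.93 kΩ.
Now apply the divider: V_out = 17.9 × 0.9317 = 16.68 V.
(Unloaded it would be 17.2 V; the load pulls it down.)

V_out ≈ 16.7 V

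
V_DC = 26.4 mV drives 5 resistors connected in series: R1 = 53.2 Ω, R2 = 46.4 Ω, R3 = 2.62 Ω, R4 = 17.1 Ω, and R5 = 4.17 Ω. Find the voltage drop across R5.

V ≈ 0.891 mV

Series total: ΣR = 53.2 + 46.4 + 2.62 + 17.1 + 4.17 = 123.5 Ω.
Voltage divider: V = V_DC · (4.170 / 123.5) = 26.4 × 0.03377 = 0.8915 mV.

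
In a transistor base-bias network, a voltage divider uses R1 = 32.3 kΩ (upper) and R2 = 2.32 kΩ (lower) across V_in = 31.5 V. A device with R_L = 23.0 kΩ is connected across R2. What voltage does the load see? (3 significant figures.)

V_out ≈ 1.93 V

R2 ‖ R_L = (2.32 × 23.0)/(2.32 + 23.0) = 2.107 kΩ.
Then V_out = V_in · R2'/(R1 + R2') = 31.5 × 2.107/34.41 = 1.929 V.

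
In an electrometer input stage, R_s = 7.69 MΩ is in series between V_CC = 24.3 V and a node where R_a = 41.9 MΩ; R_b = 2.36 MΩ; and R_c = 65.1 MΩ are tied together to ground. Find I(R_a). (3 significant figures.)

I ≈ 0.127 µA

Equivalent of the parallel group: R_p = 2.160 MΩ.
Node voltage V_A = V_CC · R_p/(R_s + R_p) = 24.3 × 0.2193 = 5.329 V.
Branch current I = V_A/R_a = 5.329/41.9 = 0.1272 µA.
(Equivalently: I_total = 2.467 µA, then current-divider fraction G_k/ΣG = 0.05155.)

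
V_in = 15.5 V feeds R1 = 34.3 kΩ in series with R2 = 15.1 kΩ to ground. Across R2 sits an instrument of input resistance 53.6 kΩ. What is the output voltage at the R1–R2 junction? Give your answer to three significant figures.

The load sits in parallel with R2, giving an effective lower resistance R2' = R2·R_L/(R2+R_L) = 11.78 kΩ.
Now apply the divider: V_out = 15.5 × 0.2557 = 3.963 V.

V_out ≈ 3.96 V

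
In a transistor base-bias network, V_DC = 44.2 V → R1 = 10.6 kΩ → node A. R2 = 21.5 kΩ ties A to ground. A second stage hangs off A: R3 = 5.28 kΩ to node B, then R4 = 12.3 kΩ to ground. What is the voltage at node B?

V_B ≈ 14.8 V

The second stage (R3 + R4 = 17.58 kΩ) loads node A in parallel with R2.
R2 ‖ (R3+R4) = 9.672 kΩ.
First divider: V_A = V_DC · 9.672/(10.6 + 9.672) = 21.09 V.
Stage 2 is unloaded, so V_B = V_A · R4/(R3+R4) = 21.09 × 12.3/17.58 = 14.75 V.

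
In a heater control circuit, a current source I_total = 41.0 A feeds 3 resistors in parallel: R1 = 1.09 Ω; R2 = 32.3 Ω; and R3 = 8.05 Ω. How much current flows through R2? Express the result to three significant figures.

I ≈ 1.18 A

Conductances: ΣG = 1/1.09 + 1/32.3 + 1/8.05 = 1.073 (1/Ω).
Current divider: I(R2) = I_total · G_k/ΣG = 41.0 × (0.03096/1.073) = 41.0 × 0.02886 = 1.183 A.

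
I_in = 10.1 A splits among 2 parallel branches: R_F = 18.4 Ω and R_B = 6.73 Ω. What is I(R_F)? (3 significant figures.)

With just two branches, the current splits inversely with resistance.
I(R_F) = 10.1 × 6.73/(18.4 + 6.73) = 10.1 × 0.2678 = 2.705 A.

I ≈ 2.70 A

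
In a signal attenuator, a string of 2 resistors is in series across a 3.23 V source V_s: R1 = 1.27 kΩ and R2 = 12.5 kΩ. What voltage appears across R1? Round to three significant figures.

V ≈ 0.298 V

Total series resistance ΣR = 1.27 + 12.5 = 13.77 kΩ.
Voltage divider: V = V_s · (1.270 / 13.77) = 3.23 × 0.09223 = 0.2979 V.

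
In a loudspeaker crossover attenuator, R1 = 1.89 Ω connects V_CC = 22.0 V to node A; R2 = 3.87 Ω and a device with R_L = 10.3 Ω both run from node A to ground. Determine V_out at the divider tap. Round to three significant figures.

V_out ≈ 13.2 V

First combine the lower leg with the load: R2 ‖ R_L = 2.813 Ω.
Now apply the divider: V_out = 22.0 × 0.5981 = 13.16 V.
(Unloaded it would be 14.8 V; the load pulls it down.)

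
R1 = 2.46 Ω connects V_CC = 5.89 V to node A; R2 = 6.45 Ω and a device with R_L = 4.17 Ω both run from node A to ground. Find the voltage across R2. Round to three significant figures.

First combine the lower leg with the load: R2 ‖ R_L = 2.533 Ω.
Now apply the divider: V_out = 5.89 × 0.5073 = 2.988 V.

V_out ≈ 2.99 V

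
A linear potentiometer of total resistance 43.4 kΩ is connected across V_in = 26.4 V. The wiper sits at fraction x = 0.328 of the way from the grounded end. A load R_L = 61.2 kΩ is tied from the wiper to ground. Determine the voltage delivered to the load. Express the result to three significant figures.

Split the track: R_lower = x·R_p = 14.24 kΩ, R_upper = (1−x)·R_p = 29.16 kΩ.
(x·R_p) ‖ R_L = 11.55 kΩ.
Loaded-divider output: V_out = 26.4 × 0.2837 = 7.489 V.
(Unloaded: V_out = x·V_in = 8.66 V.)

V_out ≈ 7.49 V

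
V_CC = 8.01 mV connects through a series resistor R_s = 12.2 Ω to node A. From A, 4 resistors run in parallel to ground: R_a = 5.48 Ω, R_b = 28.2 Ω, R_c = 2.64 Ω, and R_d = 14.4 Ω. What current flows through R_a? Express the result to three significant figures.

I ≈ 0.160 mA

Parallel bank: R_p = 1/(1/5.48 + 1/28.2 + 1/2.64 + 1/14.4) = 1.501 Ω.
Node voltage V_A = V_CC · R_p/(R_s + R_p) = 8.01 × 0.1096 = 0.8776 mV.
Branch current I = V_A/R_a = 0.8776/5.48 = 0.1601 mA.
(Check via current divider: I_total = 0.5846 mA; share G_k/ΣG = 0.2739 → same result.)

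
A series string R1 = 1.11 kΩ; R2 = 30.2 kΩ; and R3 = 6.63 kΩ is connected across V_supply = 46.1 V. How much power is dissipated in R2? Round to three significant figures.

ΣR = 37.94 kΩ → I = 46.1/37.94 = 1.215 mA.
P(R2) = I²·R2 = (1.215)² × 30.2 = 44.59 mW.

P ≈ 44.6 mW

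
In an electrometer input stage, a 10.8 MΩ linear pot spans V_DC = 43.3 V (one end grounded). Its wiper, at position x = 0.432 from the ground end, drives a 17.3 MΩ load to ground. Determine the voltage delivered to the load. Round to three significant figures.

Split the track: R_lower = x·R_p = 4.666 MΩ, R_upper = (1−x)·R_p = 6.134 MΩ.
Lower segment in parallel with the load: 4.666 ‖ 17.3 = 3.675 MΩ.
Loaded-divider output: V_out = 43.3 × 0.3746 = 16.22 V.

V_out ≈ 16.2 V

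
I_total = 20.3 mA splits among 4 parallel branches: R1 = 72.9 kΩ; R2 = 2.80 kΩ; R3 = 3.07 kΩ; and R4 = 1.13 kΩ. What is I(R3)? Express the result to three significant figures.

I ≈ 4.18 mA

Total conductance ΣG = 1/72.9 + 1/2.80 + 1/3.07 + 1/1.13 = 1.582 (units of 1/kΩ).
By the current-divider rule, I = I_total · G_k/ΣG = 20.3 × 0.2060 = 4.181 mA.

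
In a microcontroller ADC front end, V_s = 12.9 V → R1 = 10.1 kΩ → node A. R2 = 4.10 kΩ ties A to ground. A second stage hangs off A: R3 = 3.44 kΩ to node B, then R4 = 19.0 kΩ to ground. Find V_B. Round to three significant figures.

Looking into the second stage from A: R3 + R4 = 22.44 kΩ appears in parallel with R2.
Effective lower resistance at A: R2 ‖ 22.44 = 3.467 kΩ.
So V_A = 12.9 × 0.2555 = 3.296 V.
Then the unloaded second divider: V_B = V_A × R4/(R3+R4) = 3.296 × 0.8467 = 2.791 V.

V_B ≈ 2.79 V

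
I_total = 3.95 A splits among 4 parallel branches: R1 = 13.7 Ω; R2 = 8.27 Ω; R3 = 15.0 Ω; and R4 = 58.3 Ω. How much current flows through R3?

ΣG = 1/13.7 + 1/8.27 + 1/15.0 + 1/58.3 = 0.2777.
By the current-divider rule, I = I_total · G_k/ΣG = 3.95 × 0.2400 = 0.9482 A.

I ≈ 0.948 A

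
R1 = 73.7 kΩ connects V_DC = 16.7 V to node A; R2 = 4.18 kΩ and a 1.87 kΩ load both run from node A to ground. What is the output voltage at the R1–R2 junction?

The load sits in parallel with R2, giving an effective lower resistance R2' = R2·R_L/(R2+R_L) = 1.292 kΩ.
Then V_out = V_DC · R2'/(R1 + R2') = 16.7 × 1.292/74.99 = 0.2877 V.
(Unloaded it would be 0.896 V; the load pulls it down.)

V_out ≈ 0.288 V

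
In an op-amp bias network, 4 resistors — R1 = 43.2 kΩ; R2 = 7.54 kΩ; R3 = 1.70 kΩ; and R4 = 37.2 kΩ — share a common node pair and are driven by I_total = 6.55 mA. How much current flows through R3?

Total conductance ΣG = 1/43.2 + 1/7.54 + 1/1.70 + 1/37.2 = 0.7709 (units of 1/kΩ).
By the current-divider rule, I = I_total · G_k/ΣG = 6.55 × 0.7631 = 4.998 mA.

I ≈ 5.00 mA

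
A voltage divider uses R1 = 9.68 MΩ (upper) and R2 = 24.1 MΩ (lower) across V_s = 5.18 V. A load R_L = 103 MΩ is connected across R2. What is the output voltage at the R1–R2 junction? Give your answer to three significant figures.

The load sits in parallel with R2, giving an effective lower resistance R2' = R2·R_L/(R2+R_L) = 19.53 MΩ.
Then V_out = V_s · R2'/(R1 + R2') = 5.18 × 19.53/29.21 = 3.463 V.
(Unloaded it would be 3.70 V; the load pulls it down.)

V_out ≈ 3.46 V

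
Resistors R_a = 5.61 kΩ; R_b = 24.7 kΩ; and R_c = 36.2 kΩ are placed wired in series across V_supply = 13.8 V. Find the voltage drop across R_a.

V ≈ 1.16 V

ΣR = 5.61 + 24.7 + 36.2 = 66.51 kΩ.
By the voltage-divider rule, V = 13.8 × 5.610/66.51 = 1.164 V.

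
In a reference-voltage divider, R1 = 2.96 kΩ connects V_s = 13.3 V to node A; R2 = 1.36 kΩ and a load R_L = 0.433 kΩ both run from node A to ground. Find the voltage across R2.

V_out ≈ 1.33 V

First combine the lower leg with the load: R2 ‖ R_L = 0.3284 kΩ.
Voltage divider with the loaded lower leg: V_out = 13.3 × 0.3284/(2.96 + 0.3284) = 13.3 × 0.09988 = 1.328 V.
(Unloaded it would be 4.19 V; the load pulls it down.)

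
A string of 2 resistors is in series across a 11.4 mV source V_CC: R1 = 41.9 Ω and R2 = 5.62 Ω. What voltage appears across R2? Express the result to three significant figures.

V ≈ 1.35 mV

Total series resistance ΣR = 41.9 + 5.62 = 47.52 Ω.
V = V_CC · R/ΣR = 11.4 × 0.1183 = 1.348 mV.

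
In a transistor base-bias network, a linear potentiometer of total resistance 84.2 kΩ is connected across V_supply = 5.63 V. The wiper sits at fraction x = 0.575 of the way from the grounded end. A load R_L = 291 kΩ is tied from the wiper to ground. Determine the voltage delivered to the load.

Lower segment x·R_p = 48.41 kΩ; upper segment (1−x)·R_p = 35.79 kΩ.
Lower segment in parallel with the load: 48.41 ‖ 291 = 41.51 kΩ.
Loaded-divider output: V_out = 5.63 × 0.5370 = 3.023 V.
(Unloaded: V_out = x·V_supply = 3.24 V.)

V_out ≈ 3.02 V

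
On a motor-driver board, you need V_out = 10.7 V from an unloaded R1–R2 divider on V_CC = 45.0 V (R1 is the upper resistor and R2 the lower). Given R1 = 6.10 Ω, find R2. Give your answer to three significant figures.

R2 ≈ 1.90 Ω

The divider ratio is R2/(R1+R2) = 10.7/45.0 = 0.2378.
So R2 = R1 · V_out/(V_CC − V_out) = 6.10 × 10.7/(45.0 − 10.7) = 6.10 × 0.3120 = 1.903 Ω.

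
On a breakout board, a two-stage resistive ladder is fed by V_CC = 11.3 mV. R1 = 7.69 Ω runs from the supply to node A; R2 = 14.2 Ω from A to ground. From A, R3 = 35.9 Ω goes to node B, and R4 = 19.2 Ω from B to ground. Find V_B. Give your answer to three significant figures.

V_B ≈ 2.34 mV

Node A sees R2 in parallel with the series input of stage 2, R3 + R4 = 55.10 Ω.
R2 ‖ (R3+R4) = 11.29 Ω.
So V_A = 11.3 × 0.5948 = 6.722 mV.
Stage 2 is unloaded, so V_B = V_A · R4/(R3+R4) = 6.722 × 19.2/55.10 = 2.342 mV.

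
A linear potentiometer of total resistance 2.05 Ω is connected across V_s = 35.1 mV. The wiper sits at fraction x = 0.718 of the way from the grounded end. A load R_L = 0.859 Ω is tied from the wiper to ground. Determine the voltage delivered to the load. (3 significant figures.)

V_out ≈ 17.0 mV

Split the track: R_lower = x·R_p = 1.472 Ω, R_upper = (1−x)·R_p = 0.5781 Ω.
(x·R_p) ‖ R_L = 0.5424 Ω.
V_out = 35.1 × 0.5424/(0.5781 + 0.5424) = 16.99 mV.
(Unloaded: V_out = x·V_s = 25.2 mV.)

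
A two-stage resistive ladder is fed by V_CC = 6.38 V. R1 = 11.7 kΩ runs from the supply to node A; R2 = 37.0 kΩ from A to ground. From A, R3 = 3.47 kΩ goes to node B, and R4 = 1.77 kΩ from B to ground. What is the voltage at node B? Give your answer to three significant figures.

V_B ≈ 0.607 V

Looking into the second stage from A: R3 + R4 = 5.240 kΩ appears in parallel with R2.
Effective lower resistance at A: R2 ‖ 5.240 = 4.590 kΩ.
V_A = 6.38 × 4.590/(11.7 + 4.590) = 1.798 V.
Stage 2 is unloaded, so V_B = V_A · R4/(R3+R4) = 1.798 × 1.77/5.240 = 0.6072 V.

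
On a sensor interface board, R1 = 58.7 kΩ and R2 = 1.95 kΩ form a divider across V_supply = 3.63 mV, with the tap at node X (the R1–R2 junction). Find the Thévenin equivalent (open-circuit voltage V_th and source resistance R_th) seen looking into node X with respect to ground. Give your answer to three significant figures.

Open-circuit (no load on X): V_th = V_supply · R2/(R1 + R2) = 3.63 × 1.95/(58.70 + 1.95) = 0.1167 mV.
With V_supply suppressed (replaced by a short), R_th = R1 ‖ R2 = (58.70 × 1.95)/(58.70 + 1.95) = 1.887 kΩ.

V_th ≈ 0.117 mV, R_th ≈ 1.89 kΩ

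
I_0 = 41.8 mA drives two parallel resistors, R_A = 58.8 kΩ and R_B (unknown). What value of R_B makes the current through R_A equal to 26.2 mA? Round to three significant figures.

R_B ≈ 98.8 kΩ

Two-branch current divider: I_A = I_0 · R_B/(R_A + R_B).
26.2/41.8 = R_B/(R_A + R_B) → R_B = R_A · (0.6268)/(1 − 0.6268) = 58.8 × 1.679 = 98.75 kΩ.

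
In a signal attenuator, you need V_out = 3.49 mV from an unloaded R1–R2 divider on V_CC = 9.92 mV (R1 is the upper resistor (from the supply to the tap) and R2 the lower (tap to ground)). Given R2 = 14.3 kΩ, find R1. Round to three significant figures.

R1 ≈ 26.3 kΩ

V_out/V_CC = R2/(R1+R2) = 0.3518.
R1 = R2·(1/k − 1) = 14.3 × 1.842 = 26.35 kΩ.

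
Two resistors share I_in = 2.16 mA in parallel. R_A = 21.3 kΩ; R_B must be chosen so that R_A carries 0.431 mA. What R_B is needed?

In a two-way split, I_A/I_in = R_B/(R_A + R_B).
0.431/2.16 = R_B/(R_A + R_B) → R_B = R_A · (0.1995)/(1 − 0.1995) = 21.3 × 0.2493 = 5.310 kΩ.

R_B ≈ 5.31 kΩ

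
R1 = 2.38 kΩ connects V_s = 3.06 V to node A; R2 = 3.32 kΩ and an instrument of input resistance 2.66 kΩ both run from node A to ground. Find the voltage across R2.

V_out ≈ 1.17 V

The load sits in parallel with R2, giving an effective lower resistance R2' = R2·R_L/(R2+R_L) = 1.477 kΩ.
Then V_out = V_s · R2'/(R1 + R2') = 3.06 × 1.477/3.857 = 1.172 V.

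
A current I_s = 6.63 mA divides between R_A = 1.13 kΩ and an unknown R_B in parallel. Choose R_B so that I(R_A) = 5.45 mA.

R_B ≈ 5.22 kΩ

In a two-way split, I_A/I_s = R_B/(R_A + R_B).
5.45/6.63 = R_B/(R_A + R_B) → R_B = R_A · (0.8220)/(1 − 0.8220) = 1.13 × 4.619 = 5.219 kΩ.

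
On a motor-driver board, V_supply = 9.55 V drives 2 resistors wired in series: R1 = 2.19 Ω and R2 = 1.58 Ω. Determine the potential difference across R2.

V ≈ 4.00 V

Series total: ΣR = 2.19 + 1.58 = 3.770 Ω.
By the voltage-divider rule, V = 9.55 × 1.580/3.770 = 4.002 V.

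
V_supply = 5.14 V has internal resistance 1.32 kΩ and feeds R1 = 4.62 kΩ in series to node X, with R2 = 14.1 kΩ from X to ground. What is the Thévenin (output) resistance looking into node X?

R_th ≈ 4.18 kΩ

R1' = 1.32 + 4.62 = 5.940 kΩ (source resistance + R1).
Looking into X with the source shorted: R_th = R1'·R2/(R1'+R2) = 5.940 × 14.1/20.04 = 4.179 kΩ.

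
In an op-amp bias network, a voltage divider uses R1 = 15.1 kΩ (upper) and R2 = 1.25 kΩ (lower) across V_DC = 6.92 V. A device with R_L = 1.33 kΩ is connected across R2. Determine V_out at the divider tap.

V_out ≈ 0.283 V

First combine the lower leg with the load: R2 ‖ R_L = 0.6444 kΩ.
Voltage divider with the loaded lower leg: V_out = 6.92 × 0.6444/(15.1 + 0.6444) = 6.92 × 0.04093 = 0.2832 V.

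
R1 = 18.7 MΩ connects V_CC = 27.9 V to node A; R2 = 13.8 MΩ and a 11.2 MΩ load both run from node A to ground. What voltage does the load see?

V_out ≈ 6.93 V

First combine the lower leg with the load: R2 ‖ R_L = 6.182 MΩ.
Then V_out = V_CC · R2'/(R1 + R2') = 27.9 × 6.182/24.88 = 6.932 V.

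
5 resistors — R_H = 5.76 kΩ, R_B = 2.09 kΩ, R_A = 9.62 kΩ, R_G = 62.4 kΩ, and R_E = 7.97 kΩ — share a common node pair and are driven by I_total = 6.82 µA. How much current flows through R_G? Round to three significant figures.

ΣG = 1/5.76 + 1/2.09 + 1/9.62 + 1/62.4 + 1/7.97 = 0.8975.
By the current-divider rule, I = I_total · G_k/ΣG = 6.82 × 0.01786 = 0.1218 µA.

I ≈ 0.122 µA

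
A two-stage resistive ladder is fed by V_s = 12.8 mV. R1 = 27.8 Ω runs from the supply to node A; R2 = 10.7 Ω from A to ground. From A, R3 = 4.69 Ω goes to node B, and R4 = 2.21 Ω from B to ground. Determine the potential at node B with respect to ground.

V_B ≈ 0.538 mV

The second stage (R3 + R4 = 6.900 Ω) loads node A in parallel with R2.
Effective lower resistance at A: R2 ‖ 6.900 = 4.195 Ω.
V_A = 12.8 × 4.195/(27.8 + 4.195) = 1.678 mV.
Stage 2 is unloaded, so V_B = V_A · R4/(R3+R4) = 1.678 × 2.21/6.900 = 0.5375 mV.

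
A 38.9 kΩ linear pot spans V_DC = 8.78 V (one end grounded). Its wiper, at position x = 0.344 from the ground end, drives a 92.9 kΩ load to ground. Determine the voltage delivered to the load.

V_out ≈ 2.76 V

Split the track: R_lower = x·R_p = 13.38 kΩ, R_upper = (1−x)·R_p = 25.52 kΩ.
R_L loads the lower segment: effective lower R = 11.70 kΩ.
Loaded-divider output: V_out = 8.78 × 0.3143 = 2.760 V.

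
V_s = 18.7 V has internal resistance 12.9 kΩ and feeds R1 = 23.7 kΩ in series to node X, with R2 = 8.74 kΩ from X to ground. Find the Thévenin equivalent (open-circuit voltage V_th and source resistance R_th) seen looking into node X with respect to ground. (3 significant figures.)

V_th ≈ 3.60 V, R_th ≈ 7.06 kΩ

R1' = 12.9 + 23.7 = 36.60 kΩ (source resistance + R1).
With X open, the divider is unloaded: V_th = 18.7 × 8.74/45.34 = 3.605 V.
Zeroing V_s shorts the top of R1' to ground, so R_th = R1' ‖ R2 = 7.055 kΩ.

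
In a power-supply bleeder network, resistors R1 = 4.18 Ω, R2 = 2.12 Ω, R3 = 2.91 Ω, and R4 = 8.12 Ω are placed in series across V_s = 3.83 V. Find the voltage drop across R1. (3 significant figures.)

ΣR = 4.18 + 2.12 + 2.91 + 8.12 = 17.33 Ω.
By the voltage-divider rule, V = 3.83 × 4.180/17.33 = 0.9238 V.

V ≈ 0.924 V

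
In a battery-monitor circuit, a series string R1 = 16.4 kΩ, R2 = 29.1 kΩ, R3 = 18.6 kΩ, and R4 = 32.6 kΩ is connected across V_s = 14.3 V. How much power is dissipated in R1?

P ≈ 0.359 mW

Series current I = V_s/ΣR = 14.3/96.70 = 0.1479 mA.
P(R1) = I²·R1 = (0.1479)² × 16.4 = 0.3586 mW.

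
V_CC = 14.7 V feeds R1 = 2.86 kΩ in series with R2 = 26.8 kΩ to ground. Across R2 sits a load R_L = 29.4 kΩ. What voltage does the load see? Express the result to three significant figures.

First combine the lower leg with the load: R2 ‖ R_L = 14.02 kΩ.
Voltage divider with the loaded lower leg: V_out = 14.7 × 14.02/(2.86 + 14.02) = 14.7 × 0.8306 = 12.21 V.
(Unloaded it would be 13.3 V; the load pulls it down.)

V_out ≈ 12.2 V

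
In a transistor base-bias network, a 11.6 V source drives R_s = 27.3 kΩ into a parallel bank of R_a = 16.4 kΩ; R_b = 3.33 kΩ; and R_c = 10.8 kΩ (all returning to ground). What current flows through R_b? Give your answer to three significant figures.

I ≈ 0.260 mA

Parallel bank: R_p = 1/(1/16.4 + 1/3.33 + 1/10.8) = 2.203 kΩ.
V_A by voltage divider: V_A = 11.6 × 2.203/(27.3 + 2.203) = 0.8663 V.
I(R_b) = V_A / R_b = 0.8663/3.33 = 0.2601 mA.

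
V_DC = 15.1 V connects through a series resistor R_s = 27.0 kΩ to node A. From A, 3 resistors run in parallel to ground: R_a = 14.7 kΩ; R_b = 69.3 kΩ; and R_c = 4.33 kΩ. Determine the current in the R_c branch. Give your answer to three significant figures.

I ≈ 0.369 mA

Equivalent of the parallel group: R_p = 3.191 kΩ.
Node voltage V_A = V_DC · R_p/(R_s + R_p) = 15.1 × 0.1057 = 1.596 V.
I(R_c) = V_A / R_c = 1.596/4.33 = 0.3686 mA.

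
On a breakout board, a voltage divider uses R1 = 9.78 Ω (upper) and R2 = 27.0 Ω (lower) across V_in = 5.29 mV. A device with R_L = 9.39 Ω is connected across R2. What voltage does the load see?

V_out ≈ 2.20 mV

First combine the lower leg with the load: R2 ‖ R_L = 6.967 Ω.
Now apply the divider: V_out = 5.29 × 0.4160 = 2.201 mV.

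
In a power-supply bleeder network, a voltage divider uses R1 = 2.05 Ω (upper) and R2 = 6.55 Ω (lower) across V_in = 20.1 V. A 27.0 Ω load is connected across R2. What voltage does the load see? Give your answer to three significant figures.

V_out ≈ 14.5 V

R2 ‖ R_L = (6.55 × 27.0)/(6.55 + 27.0) = 5.271 Ω.
Voltage divider with the loaded lower leg: V_out = 20.1 × 5.271/(2.05 + 5.271) = 20.1 × 0.7200 = 14.47 V.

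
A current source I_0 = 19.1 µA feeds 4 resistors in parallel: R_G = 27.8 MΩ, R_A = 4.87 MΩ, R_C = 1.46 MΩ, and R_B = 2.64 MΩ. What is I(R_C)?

Total conductance ΣG = 1/27.8 + 1/4.87 + 1/1.46 + 1/2.64 = 1.305 (units of 1/MΩ).
By the current-divider rule, I = I_0 · G_k/ΣG = 19.1 × 0.5248 = 10.02 µA.

I ≈ 10.0 µA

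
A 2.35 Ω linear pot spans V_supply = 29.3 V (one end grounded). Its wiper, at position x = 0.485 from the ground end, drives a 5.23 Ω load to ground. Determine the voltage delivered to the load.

V_out ≈ 12.8 V

The pot divides into 1.210 Ω above the wiper and 1.140 Ω below.
R_L loads the lower segment: effective lower R = 0.9358 Ω.
Then V_out = V_supply · 0.9358/(1.210 + 0.9358) = 12.78 V.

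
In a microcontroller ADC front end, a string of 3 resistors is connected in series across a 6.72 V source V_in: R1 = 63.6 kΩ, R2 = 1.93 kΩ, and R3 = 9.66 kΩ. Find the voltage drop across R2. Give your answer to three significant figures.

V ≈ 0.172 V

Total series resistance ΣR = 63.6 + 1.93 + 9.66 = 75.19 kΩ.
V = V_in · R/ΣR = 6.72 × 0.02567 = 0.1725 V.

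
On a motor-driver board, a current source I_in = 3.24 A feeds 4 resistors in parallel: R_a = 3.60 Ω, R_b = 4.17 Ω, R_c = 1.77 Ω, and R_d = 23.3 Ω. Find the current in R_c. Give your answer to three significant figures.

I ≈ 1.63 A

Total conductance ΣG = 1/3.60 + 1/4.17 + 1/1.77 + 1/23.3 = 1.125 (units of 1/Ω).
By the current-divider rule, I = I_in · G_k/ΣG = 3.24 × 0.5020 = 1.626 A.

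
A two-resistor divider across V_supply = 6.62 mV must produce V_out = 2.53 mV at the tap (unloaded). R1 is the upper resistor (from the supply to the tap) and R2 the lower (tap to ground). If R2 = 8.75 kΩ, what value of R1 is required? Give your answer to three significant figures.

R1 ≈ 14.1 kΩ

The divider ratio is R2/(R1+R2) = 2.53/6.62 = 0.3822.
Rearranging, R1 = R2·(1−k)/k = 8.75 × 1.617 = 14.15 kΩ.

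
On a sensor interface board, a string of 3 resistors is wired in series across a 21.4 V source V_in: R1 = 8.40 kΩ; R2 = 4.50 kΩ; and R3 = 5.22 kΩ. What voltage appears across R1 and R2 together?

Total series resistance ΣR = 8.40 + 4.50 + 5.22 = 18.12 kΩ.
R_{R1..R2} = 8.40 + 4.50 = 12.90 kΩ.
By the voltage-divider rule, V = 21.4 × 12.90/18.12 = 15.24 V.

V ≈ 15.2 V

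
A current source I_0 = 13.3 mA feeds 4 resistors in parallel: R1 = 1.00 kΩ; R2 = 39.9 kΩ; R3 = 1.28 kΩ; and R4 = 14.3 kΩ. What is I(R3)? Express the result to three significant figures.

ΣG = 1/1.00 + 1/39.9 + 1/1.28 + 1/14.3 = 1.876.
Current divider: I(R3) = I_0 · G_k/ΣG = 13.3 × (0.7812/1.876) = 13.3 × 0.4164 = 5.538 mA.

I ≈ 5.54 mA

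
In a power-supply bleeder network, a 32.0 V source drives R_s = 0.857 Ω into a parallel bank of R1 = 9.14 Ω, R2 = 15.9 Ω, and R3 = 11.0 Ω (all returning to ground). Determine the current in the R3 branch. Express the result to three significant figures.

I ≈ 2.37 A

Equivalent of the parallel group: R_p = 3.799 Ω.
V_A by voltage divider: V_A = 32.0 × 3.799/(0.857 + 3.799) = 26.11 V.
I(R3) = V_A / R3 = 26.11/11.0 = 2.374 A.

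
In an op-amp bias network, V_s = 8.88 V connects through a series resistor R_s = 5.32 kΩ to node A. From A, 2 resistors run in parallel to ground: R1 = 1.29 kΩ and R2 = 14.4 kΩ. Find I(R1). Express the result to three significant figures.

I ≈ 1.25 mA

Parallel bank: R_p = 1/(1/1.29 + 1/14.4) = 1.184 kΩ.
V_A by voltage divider: V_A = 8.88 × 1.184/(5.32 + 1.184) = 1.616 V.
I(R1) = V_A / R1 = 1.616/1.29 = 1.253 mA.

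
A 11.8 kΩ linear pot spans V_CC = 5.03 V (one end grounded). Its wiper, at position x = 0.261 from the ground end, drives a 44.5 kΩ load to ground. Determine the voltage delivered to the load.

Split the track: R_lower = x·R_p = 3.080 kΩ, R_upper = (1−x)·R_p = 8.720 kΩ.
Lower segment in parallel with the load: 3.080 ‖ 44.5 = 2.880 kΩ.
Then V_out = V_CC · 2.880/(8.720 + 2.880) = 1.249 V.

V_out ≈ 1.25 V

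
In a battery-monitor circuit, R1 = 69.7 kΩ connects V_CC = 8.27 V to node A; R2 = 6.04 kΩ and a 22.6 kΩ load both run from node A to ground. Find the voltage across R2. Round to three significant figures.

V_out ≈ 0.529 V

First combine the lower leg with the load: R2 ‖ R_L = 4.766 kΩ.
Then V_out = V_CC · R2'/(R1 + R2') = 8.27 × 4.766/74.47 = 0.5293 V.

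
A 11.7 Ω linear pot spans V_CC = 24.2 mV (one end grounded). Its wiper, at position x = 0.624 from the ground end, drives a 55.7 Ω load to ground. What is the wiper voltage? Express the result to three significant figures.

V_out ≈ 14.4 mV

The pot divides into 4.399 Ω above the wiper and 7.301 Ω below.
(x·R_p) ‖ R_L = 6.455 Ω.
V_out = 24.2 × 6.455/(4.399 + 6.455) = 14.39 mV.
(Unloaded: V_out = x·V_CC = 15.1 mV.)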